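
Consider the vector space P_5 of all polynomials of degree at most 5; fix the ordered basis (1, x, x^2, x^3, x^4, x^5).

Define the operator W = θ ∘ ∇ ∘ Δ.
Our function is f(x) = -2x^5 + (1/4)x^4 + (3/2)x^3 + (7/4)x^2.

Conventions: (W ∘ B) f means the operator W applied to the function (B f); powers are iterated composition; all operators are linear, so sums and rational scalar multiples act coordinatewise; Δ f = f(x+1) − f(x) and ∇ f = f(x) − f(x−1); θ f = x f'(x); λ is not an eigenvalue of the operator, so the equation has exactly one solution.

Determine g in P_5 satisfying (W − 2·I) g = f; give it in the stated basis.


the result is g(x) = x^5 - (1/8)x^4 + (117/4)x^3 - (19/8)x^2 + (371/4)x

write g with unknown coordinates in the stated basis and equate coefficients in (W − 2·I) g = f
solving from the highest basis element down gives g = x^5 - (1/8)x^4 + (117/4)x^3 - (19/8)x^2 + (371/4)x
check: W g = 60x^3 - 3x^2 + (371/2)x
so W g − 2·g = -2x^5 + (1/4)x^4 + (3/2)x^3 + (7/4)x^2 = f ✓


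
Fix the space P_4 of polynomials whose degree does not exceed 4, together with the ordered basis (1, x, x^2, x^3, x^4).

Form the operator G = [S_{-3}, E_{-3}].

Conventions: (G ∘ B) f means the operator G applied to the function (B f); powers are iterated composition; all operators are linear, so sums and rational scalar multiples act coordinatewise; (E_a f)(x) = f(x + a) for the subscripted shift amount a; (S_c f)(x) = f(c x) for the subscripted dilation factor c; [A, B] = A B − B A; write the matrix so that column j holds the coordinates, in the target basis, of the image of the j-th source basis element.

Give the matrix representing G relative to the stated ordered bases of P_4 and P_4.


image of 1: 0
image of x: -12
image of x^2: 72x - 72
image of x^3: -324x^2 + 648x - 756
image of x^4: 1296x^3 - 3888x^2 + 9072x - 6480
each image's coordinates form column j of the matrix

the matrix is [[0, -12, -72, -756, -6480]; [0, 0, 72, 648, 9072]; [0, 0, 0, -324, -3888]; [0, 0, 0, 0, 1296]; [0, 0, 0, 0, 0]] (rows listed top to bottom)


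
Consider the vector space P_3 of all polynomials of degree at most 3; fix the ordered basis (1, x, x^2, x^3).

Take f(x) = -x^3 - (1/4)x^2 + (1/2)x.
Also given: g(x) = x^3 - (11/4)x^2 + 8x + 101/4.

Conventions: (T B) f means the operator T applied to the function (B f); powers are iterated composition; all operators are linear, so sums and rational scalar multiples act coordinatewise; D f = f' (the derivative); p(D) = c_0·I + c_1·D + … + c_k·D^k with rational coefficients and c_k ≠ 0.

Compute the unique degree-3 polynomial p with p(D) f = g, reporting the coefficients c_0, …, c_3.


p(D) = -I + D − (3/2)·D^2 − 4·D^3, i.e. c_0 = -1, c_1 = 1, c_2 = -3/2, c_3 = -4

D^0 f = -x^3 - (1/4)x^2 + (1/2)x
D^1 f = -3x^2 - (1/2)x + 1/2
D^2 f = -6x - 1/2
D^3 f = -6
matching coefficients of g against c_0 f + c_1 Df + … from the top degree down determines the c_i
solution: c_0 = -1, c_1 = 1, c_2 = -3/2, c_3 = -4


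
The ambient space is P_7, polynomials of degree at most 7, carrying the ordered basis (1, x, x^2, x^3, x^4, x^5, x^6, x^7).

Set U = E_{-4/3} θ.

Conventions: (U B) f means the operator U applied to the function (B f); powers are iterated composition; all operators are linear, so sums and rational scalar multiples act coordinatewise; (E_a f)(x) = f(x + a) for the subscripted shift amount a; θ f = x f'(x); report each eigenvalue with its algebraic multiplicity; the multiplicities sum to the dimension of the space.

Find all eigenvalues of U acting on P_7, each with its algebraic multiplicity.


λ = 0 (multiplicity 1), λ = 1 (multiplicity 1), λ = 2 (multiplicity 1), λ = 3 (multiplicity 1), λ = 4 (multiplicity 1), λ = 5 (multiplicity 1), λ = 6 (multiplicity 1), λ = 7 (multiplicity 1)

image of 1: 0
image of x: x - 4/3
image of x^2: 2x^2 - (16/3)x + 32/9
image of x^3: 3x^3 - 12x^2 + 16x - 64/9
image of x^4: 4x^4 - (64/3)x^3 + (128/3)x^2 - (1024/27)x + 1024/81
image of x^5: 5x^5 - (100/3)x^4 + (800/9)x^3 - (3200/27)x^2 + (6400/81)x - 5120/243
image of x^6: 6x^6 - 48x^5 + 160x^4 - (2560/9)x^3 + (2560/9)x^2 - (4096/27)x + 8192/243
image of x^7: 7x^7 - (196/3)x^6 + (784/3)x^5 - (15680/27)x^4 + (62720/81)x^3 - (50176/81)x^2 + (200704/729)x - 114688/2187
the matrix is upper triangular; its diagonal is (0, 1, 2, 3, 4, 5, 6, 7)
for a triangular matrix the eigenvalues are the diagonal entries, with algebraic multiplicity their repetition count


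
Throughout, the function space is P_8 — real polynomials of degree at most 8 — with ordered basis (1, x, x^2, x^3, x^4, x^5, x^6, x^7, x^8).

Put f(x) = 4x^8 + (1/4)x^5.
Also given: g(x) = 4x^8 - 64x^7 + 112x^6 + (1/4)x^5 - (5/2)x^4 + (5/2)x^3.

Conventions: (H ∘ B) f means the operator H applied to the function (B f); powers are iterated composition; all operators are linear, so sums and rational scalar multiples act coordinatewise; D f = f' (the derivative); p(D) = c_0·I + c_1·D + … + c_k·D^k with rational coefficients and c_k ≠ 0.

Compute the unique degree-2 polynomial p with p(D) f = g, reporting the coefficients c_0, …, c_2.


D^0 f = 4x^8 + (1/4)x^5
D^1 f = 32x^7 + (5/4)x^4
D^2 f = 224x^6 + 5x^3
matching coefficients of g against c_0 f + c_1 Df + … from the top degree down determines the c_i
solution: c_0 = 1, c_1 = -2, c_2 = 1/2

p(D) = I − 2·D + (1/2)·D^2, i.e. c_0 = 1, c_1 = -2, c_2 = 1/2


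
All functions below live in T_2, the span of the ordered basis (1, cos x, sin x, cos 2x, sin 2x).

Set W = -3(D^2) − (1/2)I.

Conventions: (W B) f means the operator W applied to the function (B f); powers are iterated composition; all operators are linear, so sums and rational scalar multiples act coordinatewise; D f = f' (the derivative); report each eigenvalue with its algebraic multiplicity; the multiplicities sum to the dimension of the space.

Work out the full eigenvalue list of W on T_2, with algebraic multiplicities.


image of 1: -1/2
image of cos x: (5/2)cos x
image of sin x: (5/2)sin x
image of cos 2x: (23/2)cos 2x
image of sin 2x: (23/2)sin 2x
the matrix is diagonal; its diagonal is (-1/2, 5/2, 5/2, 23/2, 23/2)
for a triangular matrix the eigenvalues are the diagonal entries, with algebraic multiplicity their repetition count

λ = -1/2 (multiplicity 1), λ = 5/2 (multiplicity 2), λ = 23/2 (multiplicity 2)


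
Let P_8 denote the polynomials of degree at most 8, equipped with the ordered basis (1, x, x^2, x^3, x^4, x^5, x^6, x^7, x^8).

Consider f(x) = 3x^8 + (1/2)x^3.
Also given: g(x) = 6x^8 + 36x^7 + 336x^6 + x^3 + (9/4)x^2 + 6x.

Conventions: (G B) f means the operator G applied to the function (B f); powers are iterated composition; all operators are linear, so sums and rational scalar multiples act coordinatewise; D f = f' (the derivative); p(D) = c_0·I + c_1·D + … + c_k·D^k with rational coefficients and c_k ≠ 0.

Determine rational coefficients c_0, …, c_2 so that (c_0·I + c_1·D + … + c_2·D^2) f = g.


D^0 f = 3x^8 + (1/2)x^3
D^1 f = 24x^7 + (3/2)x^2
D^2 f = 168x^6 + 3x
matching coefficients of g against c_0 f + c_1 Df + … from the top degree down determines the c_i
solution: c_0 = 2, c_1 = 3/2, c_2 = 2

p(D) = 2·I + (3/2)·D + 2·D^2, i.e. c_0 = 2, c_1 = 3/2, c_2 = 2


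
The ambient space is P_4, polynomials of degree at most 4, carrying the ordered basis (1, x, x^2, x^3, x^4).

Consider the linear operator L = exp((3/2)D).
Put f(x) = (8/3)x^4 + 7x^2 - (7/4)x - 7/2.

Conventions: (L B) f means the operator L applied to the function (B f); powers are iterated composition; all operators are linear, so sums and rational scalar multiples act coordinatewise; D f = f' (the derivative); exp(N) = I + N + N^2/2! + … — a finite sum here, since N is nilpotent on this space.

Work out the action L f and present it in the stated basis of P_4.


order-1 term: 16x^3 + 21x - 21/8
order-2 term: 36x^2 + 63/4
order-3 term: 36x
order-4 term: 27/2
the series for exp((3/2)D) f terminates at order 4
exp((3/2)D) f = (8/3)x^4 + 16x^3 + 43x^2 + (221/4)x + 185/8

the result is g(x) = (8/3)x^4 + 16x^3 + 43x^2 + (221/4)x + 185/8


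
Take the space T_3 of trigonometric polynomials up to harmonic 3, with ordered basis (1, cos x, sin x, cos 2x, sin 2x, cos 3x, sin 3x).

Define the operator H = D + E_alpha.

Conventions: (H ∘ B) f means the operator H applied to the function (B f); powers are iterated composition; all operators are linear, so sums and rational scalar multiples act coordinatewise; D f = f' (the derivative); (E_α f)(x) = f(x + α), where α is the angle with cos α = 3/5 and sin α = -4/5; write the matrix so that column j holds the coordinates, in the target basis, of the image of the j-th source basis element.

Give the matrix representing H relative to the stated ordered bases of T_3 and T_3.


image of 1: 1
image of cos x: (3/5)cos x - (1/5)sin x
image of sin x: (1/5)cos x + (3/5)sin x
image of cos 2x: -(7/25)cos 2x - (26/25)sin 2x
image of sin 2x: (26/25)cos 2x - (7/25)sin 2x
image of cos 3x: -(117/125)cos 3x - (331/125)sin 3x
image of sin 3x: (331/125)cos 3x - (117/125)sin 3x
each image's coordinates form column j of the matrix

the matrix is [[1, 0, 0, 0, 0, 0, 0]; [0, 3/5, 1/5, 0, 0, 0, 0]; [0, -1/5, 3/5, 0, 0, 0, 0]; [0, 0, 0, -7/25, 26/25, 0, 0]; [0, 0, 0, -26/25, -7/25, 0, 0]; [0, 0, 0, 0, 0, -117/125, 331/125]; [0, 0, 0, 0, 0, -331/125, -117/125]] (rows listed top to bottom)


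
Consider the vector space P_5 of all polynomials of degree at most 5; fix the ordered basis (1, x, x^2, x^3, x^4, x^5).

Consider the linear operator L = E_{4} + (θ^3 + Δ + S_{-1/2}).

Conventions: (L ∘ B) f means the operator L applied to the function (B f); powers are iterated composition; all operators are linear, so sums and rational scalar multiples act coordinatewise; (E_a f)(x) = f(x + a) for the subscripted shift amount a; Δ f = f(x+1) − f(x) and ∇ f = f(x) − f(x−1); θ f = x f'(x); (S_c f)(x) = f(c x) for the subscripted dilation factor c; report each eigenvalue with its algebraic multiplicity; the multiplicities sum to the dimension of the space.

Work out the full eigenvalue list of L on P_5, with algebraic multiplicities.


image of 1: 2
image of x: (3/2)x + 5
image of x^2: (37/4)x^2 + 10x + 17
image of x^3: (223/8)x^3 + 15x^2 + 51x + 65
image of x^4: (1041/16)x^4 + 20x^3 + 102x^2 + 260x + 257
image of x^5: (4031/32)x^5 + 25x^4 + 170x^3 + 650x^2 + 1285x + 1025
the matrix is upper triangular; its diagonal is (2, 3/2, 37/4, 223/8, 1041/16, 4031/32)
for a triangular matrix the eigenvalues are the diagonal entries, with algebraic multiplicity their repetition count

λ = 3/2 (multiplicity 1), λ = 2 (multiplicity 1), λ = 37/4 (multiplicity 1), λ = 223/8 (multiplicity 1), λ = 1041/16 (multiplicity 1), λ = 4031/32 (multiplicity 1)


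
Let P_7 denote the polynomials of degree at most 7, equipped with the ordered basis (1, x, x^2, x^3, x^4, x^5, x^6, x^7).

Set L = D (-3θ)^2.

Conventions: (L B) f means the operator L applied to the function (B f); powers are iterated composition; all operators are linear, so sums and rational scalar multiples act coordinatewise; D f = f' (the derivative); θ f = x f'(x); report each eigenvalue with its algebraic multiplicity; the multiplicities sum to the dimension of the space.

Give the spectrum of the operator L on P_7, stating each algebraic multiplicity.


λ = 0 (multiplicity 8)

image of 1: 0
image of x: 9
image of x^2: 72x
image of x^3: 243x^2
image of x^4: 576x^3
image of x^5: 1125x^4
image of x^6: 1944x^5
image of x^7: 3087x^6
the matrix is upper triangular; its diagonal is (0, 0, 0, 0, 0, 0, 0, 0)
for a triangular matrix the eigenvalues are the diagonal entries, with algebraic multiplicity their repetition count


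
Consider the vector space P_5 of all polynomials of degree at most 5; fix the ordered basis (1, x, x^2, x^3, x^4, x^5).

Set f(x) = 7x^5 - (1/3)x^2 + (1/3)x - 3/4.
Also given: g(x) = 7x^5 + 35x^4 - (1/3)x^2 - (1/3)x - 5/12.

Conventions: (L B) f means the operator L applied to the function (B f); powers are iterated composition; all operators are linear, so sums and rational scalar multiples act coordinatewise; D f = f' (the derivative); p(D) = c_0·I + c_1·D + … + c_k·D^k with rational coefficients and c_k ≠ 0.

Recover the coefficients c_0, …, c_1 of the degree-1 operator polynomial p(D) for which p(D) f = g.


p(D) = I + D, i.e. c_0 = 1, c_1 = 1

D^0 f = 7x^5 - (1/3)x^2 + (1/3)x - 3/4
D^1 f = 35x^4 - (2/3)x + 1/3
matching coefficients of g against c_0 f + c_1 Df + … from the top degree down determines the c_i
solution: c_0 = 1, c_1 = 1


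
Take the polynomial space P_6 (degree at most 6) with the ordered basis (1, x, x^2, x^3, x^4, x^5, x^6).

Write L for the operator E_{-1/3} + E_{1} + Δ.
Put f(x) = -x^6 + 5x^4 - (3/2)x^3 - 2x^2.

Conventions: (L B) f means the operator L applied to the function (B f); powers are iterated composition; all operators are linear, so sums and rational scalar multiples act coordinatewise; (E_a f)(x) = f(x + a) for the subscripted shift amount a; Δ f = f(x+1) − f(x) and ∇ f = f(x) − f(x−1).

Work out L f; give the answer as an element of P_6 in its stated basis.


E_{-1/3} f = -x^6 + 2x^5 + (10/3)x^4 - (401/54)x^3 + (143/54)x^2 + (19/162)x - 155/1458
E_{1} f = -x^6 - 6x^5 - 10x^4 - (3/2)x^3 + (17/2)x^2 + (11/2)x + 1/2
Δ f = -6x^5 - 15x^4 + (21/2)x^2 + (11/2)x + 1/2
(E_{-1/3} + E_{1} + Δ) f = -2x^6 - 10x^5 - (65/3)x^4 - (241/27)x^3 + (1169/54)x^2 + (1801/162)x + 1303/1458

g(x) = -2x^6 - 10x^5 - (65/3)x^4 - (241/27)x^3 + (1169/54)x^2 + (1801/162)x + 1303/1458


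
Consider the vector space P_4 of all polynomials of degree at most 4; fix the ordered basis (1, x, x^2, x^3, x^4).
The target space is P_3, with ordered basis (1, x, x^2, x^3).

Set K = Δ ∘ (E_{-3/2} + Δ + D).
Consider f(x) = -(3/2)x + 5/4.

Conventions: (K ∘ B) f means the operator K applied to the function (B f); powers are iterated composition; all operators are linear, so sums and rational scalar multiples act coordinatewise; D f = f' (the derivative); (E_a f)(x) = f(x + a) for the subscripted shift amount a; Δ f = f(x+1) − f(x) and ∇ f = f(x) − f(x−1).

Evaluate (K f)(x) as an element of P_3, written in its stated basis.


E_{-3/2} f = -(3/2)x + 7/2
Δ f = -3/2
D f = -3/2
(E_{-3/2} + Δ + D) f = -(3/2)x + 1/2
Δ (E_{-3/2} + Δ + D) f = -3/2

the result is g(x) = -3/2


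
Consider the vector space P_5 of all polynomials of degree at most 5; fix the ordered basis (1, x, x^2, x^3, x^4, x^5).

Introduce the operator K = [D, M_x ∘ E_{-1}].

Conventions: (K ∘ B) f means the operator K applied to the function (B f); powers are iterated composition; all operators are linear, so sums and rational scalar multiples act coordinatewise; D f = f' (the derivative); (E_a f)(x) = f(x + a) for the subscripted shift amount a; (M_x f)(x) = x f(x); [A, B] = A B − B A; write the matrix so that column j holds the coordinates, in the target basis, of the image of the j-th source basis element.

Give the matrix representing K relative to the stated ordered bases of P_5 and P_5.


image of 1: 1
image of x: x - 1
image of x^2: x^2 - 2x + 1
image of x^3: x^3 - 3x^2 + 3x - 1
image of x^4: x^4 - 4x^3 + 6x^2 - 4x + 1
image of x^5: x^5 - 5x^4 + 10x^3 - 10x^2 + 5x - 1
each image's coordinates form column j of the matrix

the matrix is [[1, -1, 1, -1, 1, -1]; [0, 1, -2, 3, -4, 5]; [0, 0, 1, -3, 6, -10]; [0, 0, 0, 1, -4, 10]; [0, 0, 0, 0, 1, -5]; [0, 0, 0, 0, 0, 1]] (rows listed top to bottom)


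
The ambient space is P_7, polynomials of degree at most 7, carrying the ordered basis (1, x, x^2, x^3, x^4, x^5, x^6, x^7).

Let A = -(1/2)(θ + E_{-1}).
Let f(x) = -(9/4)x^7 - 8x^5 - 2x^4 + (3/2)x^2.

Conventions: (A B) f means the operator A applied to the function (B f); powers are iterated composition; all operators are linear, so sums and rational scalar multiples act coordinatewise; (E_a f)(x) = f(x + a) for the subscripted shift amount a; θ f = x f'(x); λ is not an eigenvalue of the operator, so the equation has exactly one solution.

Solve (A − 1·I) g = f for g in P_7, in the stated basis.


write g with unknown coordinates in the stated basis and equate coefficients in (A − 1·I) g = f
solving from the highest basis element down gives g = (9/20)x^7 + (7/20)x^6 + (173/160)x^5 + (91/32)x^4 - (131/96)x^3 - (1463/800)x^2 + (1071/800)x + 337/7200
check: A g = -(9/5)x^7 + (7/20)x^6 - (1107/160)x^5 + (27/32)x^4 - (131/96)x^3 - (263/800)x^2 + (1071/800)x + 337/7200
so A g − 1·g = -(9/4)x^7 - 8x^5 - 2x^4 + (3/2)x^2 = f ✓

the image equals g(x) = (9/20)x^7 + (7/20)x^6 + (173/160)x^5 + (91/32)x^4 - (131/96)x^3 - (1463/800)x^2 + (1071/800)x + 337/7200


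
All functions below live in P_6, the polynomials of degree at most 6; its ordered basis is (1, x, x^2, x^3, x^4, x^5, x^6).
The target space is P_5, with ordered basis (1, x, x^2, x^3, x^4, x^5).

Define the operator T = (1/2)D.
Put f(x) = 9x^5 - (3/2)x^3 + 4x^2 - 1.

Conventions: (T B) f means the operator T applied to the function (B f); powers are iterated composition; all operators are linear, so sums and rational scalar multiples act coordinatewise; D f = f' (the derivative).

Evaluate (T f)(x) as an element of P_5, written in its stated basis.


the result is g(x) = (45/2)x^4 - (9/4)x^2 + 4x

D f = 45x^4 - (9/2)x^2 + 8x
((1/2)D) f = (45/2)x^4 - (9/4)x^2 + 4x


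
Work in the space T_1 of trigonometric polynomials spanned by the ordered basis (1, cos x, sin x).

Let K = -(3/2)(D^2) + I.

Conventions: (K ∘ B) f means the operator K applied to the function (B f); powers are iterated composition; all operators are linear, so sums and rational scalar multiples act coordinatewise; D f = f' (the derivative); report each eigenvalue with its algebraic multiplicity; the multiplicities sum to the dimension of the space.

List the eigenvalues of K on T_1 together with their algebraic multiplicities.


image of 1: 1
image of cos x: (5/2)cos x
image of sin x: (5/2)sin x
the matrix is diagonal; its diagonal is (1, 5/2, 5/2)
for a triangular matrix the eigenvalues are the diagonal entries, with algebraic multiplicity their repetition count

λ = 1 (multiplicity 1), λ = 5/2 (multiplicity 2)


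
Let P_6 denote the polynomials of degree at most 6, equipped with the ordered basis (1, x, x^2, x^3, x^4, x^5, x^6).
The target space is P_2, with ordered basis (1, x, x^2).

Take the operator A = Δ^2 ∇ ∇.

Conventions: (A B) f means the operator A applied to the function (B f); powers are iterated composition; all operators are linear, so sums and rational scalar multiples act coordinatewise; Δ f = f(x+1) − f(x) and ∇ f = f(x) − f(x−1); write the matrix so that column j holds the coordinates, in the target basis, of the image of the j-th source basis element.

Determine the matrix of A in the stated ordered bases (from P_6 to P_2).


the matrix is [[0, 0, 0, 0, 24, 0, 120]; [0, 0, 0, 0, 0, 120, 0]; [0, 0, 0, 0, 0, 0, 360]] (rows listed top to bottom)

image of 1: 0
image of x: 0
image of x^2: 0
image of x^3: 0
image of x^4: 24
image of x^5: 120x
image of x^6: 360x^2 + 120
each image's coordinates form column j of the matrix


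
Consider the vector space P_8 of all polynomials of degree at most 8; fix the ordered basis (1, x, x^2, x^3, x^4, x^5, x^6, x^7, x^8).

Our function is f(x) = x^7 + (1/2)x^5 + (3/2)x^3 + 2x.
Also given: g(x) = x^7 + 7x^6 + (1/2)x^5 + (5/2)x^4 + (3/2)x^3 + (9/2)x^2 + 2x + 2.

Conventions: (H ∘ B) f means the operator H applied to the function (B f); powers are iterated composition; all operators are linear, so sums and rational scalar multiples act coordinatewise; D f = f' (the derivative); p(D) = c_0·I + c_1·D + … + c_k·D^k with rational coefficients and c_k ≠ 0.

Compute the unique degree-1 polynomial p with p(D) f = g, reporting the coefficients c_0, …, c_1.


D^0 f = x^7 + (1/2)x^5 + (3/2)x^3 + 2x
D^1 f = 7x^6 + (5/2)x^4 + (9/2)x^2 + 2
matching coefficients of g against c_0 f + c_1 Df + … from the top degree down determines the c_i
solution: c_0 = 1, c_1 = 1

p(D) = I + D, i.e. c_0 = 1, c_1 = 1


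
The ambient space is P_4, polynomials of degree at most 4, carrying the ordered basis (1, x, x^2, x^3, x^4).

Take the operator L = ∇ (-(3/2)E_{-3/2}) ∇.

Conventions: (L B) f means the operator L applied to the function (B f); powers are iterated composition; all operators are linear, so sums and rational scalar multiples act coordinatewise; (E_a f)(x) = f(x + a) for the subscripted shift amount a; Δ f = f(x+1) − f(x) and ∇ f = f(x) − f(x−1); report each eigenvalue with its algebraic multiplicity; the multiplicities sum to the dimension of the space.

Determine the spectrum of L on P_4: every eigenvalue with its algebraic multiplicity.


λ = 0 (multiplicity 5)

image of 1: 0
image of x: 0
image of x^2: -3
image of x^3: -9x + 45/2
image of x^4: -18x^2 + 90x - 231/2
the matrix is upper triangular; its diagonal is (0, 0, 0, 0, 0)
for a triangular matrix the eigenvalues are the diagonal entries, with algebraic multiplicity their repetition count


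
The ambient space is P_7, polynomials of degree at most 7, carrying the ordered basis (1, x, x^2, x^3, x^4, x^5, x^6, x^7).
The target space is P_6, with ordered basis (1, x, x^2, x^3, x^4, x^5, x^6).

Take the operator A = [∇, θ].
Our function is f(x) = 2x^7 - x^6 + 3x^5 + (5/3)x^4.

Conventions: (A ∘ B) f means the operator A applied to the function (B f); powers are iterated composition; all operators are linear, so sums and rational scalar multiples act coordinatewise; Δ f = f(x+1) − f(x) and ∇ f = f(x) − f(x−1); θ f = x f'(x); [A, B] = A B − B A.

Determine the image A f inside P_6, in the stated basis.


θ f = 14x^7 - 6x^6 + 15x^5 + (20/3)x^4
∇ θ f = 98x^6 - 330x^5 + 655x^4 - (2200/3)x^3 + 494x^2 - (547/3)x + 85/3
∇ f = 14x^6 - 48x^5 + 100x^4 - (340/3)x^3 + 77x^2 - (85/3)x + 13/3
θ ∇ f = 84x^6 - 240x^5 + 400x^4 - 340x^3 + 154x^2 - (85/3)x
[∇, θ] f = 14x^6 - 90x^5 + 255x^4 - (1180/3)x^3 + 340x^2 - 154x + 85/3

g(x) = 14x^6 - 90x^5 + 255x^4 - (1180/3)x^3 + 340x^2 - 154x + 85/3


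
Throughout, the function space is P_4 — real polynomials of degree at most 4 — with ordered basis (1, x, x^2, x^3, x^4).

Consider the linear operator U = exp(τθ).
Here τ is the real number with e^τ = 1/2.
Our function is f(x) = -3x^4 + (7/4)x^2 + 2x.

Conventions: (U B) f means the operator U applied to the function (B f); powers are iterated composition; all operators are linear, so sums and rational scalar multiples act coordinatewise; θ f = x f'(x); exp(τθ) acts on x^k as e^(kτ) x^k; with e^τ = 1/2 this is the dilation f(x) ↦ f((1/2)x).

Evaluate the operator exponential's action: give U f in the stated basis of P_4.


exp(τθ) x^k = e^(kτ) x^k; with e^τ = 1/2 this sends x^k to (1/2)^k x^k
x ↦ 1/2 x
x^2 ↦ 1/4 x^2
x^4 ↦ 1/16 x^4
applying this coordinatewise to f: exp(τθ) f = -(3/16)x^4 + (7/16)x^2 + x

the image equals g(x) = -(3/16)x^4 + (7/16)x^2 + x


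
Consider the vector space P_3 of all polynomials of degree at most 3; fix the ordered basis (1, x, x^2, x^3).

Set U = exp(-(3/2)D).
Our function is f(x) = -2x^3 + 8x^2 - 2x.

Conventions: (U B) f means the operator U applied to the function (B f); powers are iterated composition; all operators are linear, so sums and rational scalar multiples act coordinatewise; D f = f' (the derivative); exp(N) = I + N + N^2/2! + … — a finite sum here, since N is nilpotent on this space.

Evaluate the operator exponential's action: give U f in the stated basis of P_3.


the result is g(x) = -2x^3 + 17x^2 - (79/2)x + 111/4

order-1 term: 9x^2 - 24x + 3
order-2 term: -(27/2)x + 18
order-3 term: 27/4
the series for exp(-(3/2)D) f terminates at order 3
exp(-(3/2)D) f = -2x^3 + 17x^2 - (79/2)x + 111/4


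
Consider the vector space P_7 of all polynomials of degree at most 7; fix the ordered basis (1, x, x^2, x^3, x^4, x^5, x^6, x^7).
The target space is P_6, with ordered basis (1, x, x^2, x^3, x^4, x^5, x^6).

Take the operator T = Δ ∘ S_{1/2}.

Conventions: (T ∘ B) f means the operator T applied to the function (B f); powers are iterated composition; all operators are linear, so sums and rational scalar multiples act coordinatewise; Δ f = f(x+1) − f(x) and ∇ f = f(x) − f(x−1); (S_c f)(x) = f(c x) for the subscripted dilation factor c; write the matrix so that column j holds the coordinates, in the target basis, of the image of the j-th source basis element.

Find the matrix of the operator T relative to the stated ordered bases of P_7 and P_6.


the matrix is [[0, 1/2, 1/4, 1/8, 1/16, 1/32, 1/64, 1/128]; [0, 0, 1/2, 3/8, 1/4, 5/32, 3/32, 7/128]; [0, 0, 0, 3/8, 3/8, 5/16, 15/64, 21/128]; [0, 0, 0, 0, 1/4, 5/16, 5/16, 35/128]; [0, 0, 0, 0, 0, 5/32, 15/64, 35/128]; [0, 0, 0, 0, 0, 0, 3/32, 21/128]; [0, 0, 0, 0, 0, 0, 0, 7/128]] (rows listed top to bottom)

image of 1: 0
image of x: 1/2
image of x^2: (1/2)x + 1/4
image of x^3: (3/8)x^2 + (3/8)x + 1/8
image of x^4: (1/4)x^3 + (3/8)x^2 + (1/4)x + 1/16
image of x^5: (5/32)x^4 + (5/16)x^3 + (5/16)x^2 + (5/32)x + 1/32
image of x^6: (3/32)x^5 + (15/64)x^4 + (5/16)x^3 + (15/64)x^2 + (3/32)x + 1/64
image of x^7: (7/128)x^6 + (21/128)x^5 + (35/128)x^4 + (35/128)x^3 + (21/128)x^2 + (7/128)x + 1/128
each image's coordinates form column j of the matrix


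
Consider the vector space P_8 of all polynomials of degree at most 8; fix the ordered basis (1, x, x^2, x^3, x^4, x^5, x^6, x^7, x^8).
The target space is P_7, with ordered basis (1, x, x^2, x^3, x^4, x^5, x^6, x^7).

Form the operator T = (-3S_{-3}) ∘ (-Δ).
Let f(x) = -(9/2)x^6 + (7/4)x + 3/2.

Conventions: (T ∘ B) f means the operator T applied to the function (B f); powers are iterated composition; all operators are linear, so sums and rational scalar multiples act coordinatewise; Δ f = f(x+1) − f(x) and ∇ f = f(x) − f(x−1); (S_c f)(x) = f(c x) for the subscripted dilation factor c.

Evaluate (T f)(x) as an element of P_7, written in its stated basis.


Δ f = -27x^5 - (135/2)x^4 - 90x^3 - (135/2)x^2 - 27x - 11/4
(-Δ) f = 27x^5 + (135/2)x^4 + 90x^3 + (135/2)x^2 + 27x + 11/4
S_{-3} (-Δ) f = -6561x^5 + (10935/2)x^4 - 2430x^3 + (1215/2)x^2 - 81x + 11/4
(-3S_{-3}) (-Δ) f = 19683x^5 - (32805/2)x^4 + 7290x^3 - (3645/2)x^2 + 243x - 33/4

the result is g(x) = 19683x^5 - (32805/2)x^4 + 7290x^3 - (3645/2)x^2 + 243x - 33/4


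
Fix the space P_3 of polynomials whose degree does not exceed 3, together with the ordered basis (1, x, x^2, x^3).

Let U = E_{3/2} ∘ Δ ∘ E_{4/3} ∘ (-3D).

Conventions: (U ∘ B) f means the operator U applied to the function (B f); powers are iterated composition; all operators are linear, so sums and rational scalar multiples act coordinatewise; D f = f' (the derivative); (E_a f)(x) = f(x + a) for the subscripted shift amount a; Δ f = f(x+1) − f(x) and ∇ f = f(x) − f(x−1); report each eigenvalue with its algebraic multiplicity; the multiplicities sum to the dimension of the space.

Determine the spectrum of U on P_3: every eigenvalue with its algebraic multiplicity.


image of 1: 0
image of x: 0
image of x^2: -6
image of x^3: -18x - 60
the matrix is upper triangular; its diagonal is (0, 0, 0, 0)
for a triangular matrix the eigenvalues are the diagonal entries, with algebraic multiplicity their repetition count

λ = 0 (multiplicity 4)


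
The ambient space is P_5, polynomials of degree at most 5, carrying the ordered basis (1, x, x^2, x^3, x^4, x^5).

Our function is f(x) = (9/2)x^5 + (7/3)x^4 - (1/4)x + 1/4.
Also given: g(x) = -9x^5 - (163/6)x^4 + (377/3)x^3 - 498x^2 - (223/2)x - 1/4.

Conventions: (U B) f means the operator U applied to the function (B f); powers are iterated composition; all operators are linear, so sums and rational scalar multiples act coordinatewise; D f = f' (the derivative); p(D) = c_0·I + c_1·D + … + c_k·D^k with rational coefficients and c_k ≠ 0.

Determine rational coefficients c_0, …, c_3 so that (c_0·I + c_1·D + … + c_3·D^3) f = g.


c_0 = -2, c_1 = -1, c_2 = 3/2, c_3 = -2

D^0 f = (9/2)x^5 + (7/3)x^4 - (1/4)x + 1/4
D^1 f = (45/2)x^4 + (28/3)x^3 - 1/4
D^2 f = 90x^3 + 28x^2
D^3 f = 270x^2 + 56x
matching coefficients of g against c_0 f + c_1 Df + … from the top degree down determines the c_i
solution: c_0 = -2, c_1 = -1, c_2 = 3/2, c_3 = -2


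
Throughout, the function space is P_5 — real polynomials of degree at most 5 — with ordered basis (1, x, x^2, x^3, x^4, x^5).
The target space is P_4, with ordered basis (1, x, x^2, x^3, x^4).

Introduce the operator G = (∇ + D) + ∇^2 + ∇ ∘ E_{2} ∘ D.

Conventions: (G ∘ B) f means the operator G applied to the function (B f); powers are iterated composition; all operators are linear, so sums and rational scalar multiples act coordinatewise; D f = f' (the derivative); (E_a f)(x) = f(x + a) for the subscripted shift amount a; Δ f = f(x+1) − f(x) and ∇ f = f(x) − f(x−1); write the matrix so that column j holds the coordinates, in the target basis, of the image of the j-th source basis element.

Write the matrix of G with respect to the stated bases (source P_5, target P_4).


the matrix is [[0, 2, 3, 4, 41, 46]; [0, 0, 4, 9, 16, 205]; [0, 0, 0, 6, 18, 40]; [0, 0, 0, 0, 8, 30]; [0, 0, 0, 0, 0, 10]] (rows listed top to bottom)

image of 1: 0
image of x: 2
image of x^2: 4x + 3
image of x^3: 6x^2 + 9x + 4
image of x^4: 8x^3 + 18x^2 + 16x + 41
image of x^5: 10x^4 + 30x^3 + 40x^2 + 205x + 46
each image's coordinates form column j of the matrix


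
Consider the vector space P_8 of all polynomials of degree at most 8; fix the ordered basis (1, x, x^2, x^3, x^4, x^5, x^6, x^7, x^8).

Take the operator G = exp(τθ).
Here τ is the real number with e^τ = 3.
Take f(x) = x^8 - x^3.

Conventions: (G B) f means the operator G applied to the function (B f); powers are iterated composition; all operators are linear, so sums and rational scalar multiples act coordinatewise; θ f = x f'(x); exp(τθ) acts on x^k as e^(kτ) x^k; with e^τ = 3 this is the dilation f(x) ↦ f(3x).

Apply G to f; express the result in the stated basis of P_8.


exp(τθ) x^k = e^(kτ) x^k; with e^τ = 3 this sends x^k to 3^k x^k
x^3 ↦ 27 x^3
x^8 ↦ 6561 x^8
applying this coordinatewise to f: exp(τθ) f = 6561x^8 - 27x^3

the image equals g(x) = 6561x^8 - 27x^3


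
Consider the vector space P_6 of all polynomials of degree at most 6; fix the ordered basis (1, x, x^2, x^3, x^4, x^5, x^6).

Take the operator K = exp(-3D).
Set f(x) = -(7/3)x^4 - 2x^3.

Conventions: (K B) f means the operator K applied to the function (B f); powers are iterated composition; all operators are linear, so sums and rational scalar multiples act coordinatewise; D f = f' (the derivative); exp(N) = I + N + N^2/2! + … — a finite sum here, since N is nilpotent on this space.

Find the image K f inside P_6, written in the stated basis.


order-1 term: 28x^3 + 18x^2
order-2 term: -126x^2 - 54x
order-3 term: 252x + 54
order-4 term: -189
the series for exp(-3D) f terminates at order 4
exp(-3D) f = -(7/3)x^4 + 26x^3 - 108x^2 + 198x - 135

the result is g(x) = -(7/3)x^4 + 26x^3 - 108x^2 + 198x - 135


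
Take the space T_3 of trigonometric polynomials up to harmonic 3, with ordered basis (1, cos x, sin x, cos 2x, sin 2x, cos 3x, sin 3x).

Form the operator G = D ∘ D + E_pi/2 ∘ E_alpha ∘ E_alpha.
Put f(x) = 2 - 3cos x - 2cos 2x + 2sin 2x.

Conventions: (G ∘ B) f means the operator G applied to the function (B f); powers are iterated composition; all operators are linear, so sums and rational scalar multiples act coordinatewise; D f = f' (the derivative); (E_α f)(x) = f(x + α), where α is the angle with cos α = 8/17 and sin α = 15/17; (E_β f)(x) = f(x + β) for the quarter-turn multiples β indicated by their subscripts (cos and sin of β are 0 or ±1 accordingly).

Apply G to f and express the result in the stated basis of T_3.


D f = 3sin x + 4cos 2x + 4sin 2x
D D f = 3cos x + 8cos 2x - 8sin 2x
E_alpha f = 2 - (24/17)cos x + (45/17)sin x + (802/289)cos 2x + (158/289)sin 2x
E_alpha E_alpha f = 2 + (483/289)cos x + (720/289)sin x - (91202/83521)cos 2x - (217918/83521)sin 2x
E_pi/2 E_alpha E_alpha f = 2 + (720/289)cos x - (483/289)sin x + (91202/83521)cos 2x + (217918/83521)sin 2x
(D ∘ D + E_pi/2 ∘ E_alpha ∘ E_alpha) f = 2 + (1587/289)cos x - (483/289)sin x + (759370/83521)cos 2x - (450250/83521)sin 2x

the image equals g(x) = 2 + (1587/289)cos x - (483/289)sin x + (759370/83521)cos 2x - (450250/83521)sin 2x


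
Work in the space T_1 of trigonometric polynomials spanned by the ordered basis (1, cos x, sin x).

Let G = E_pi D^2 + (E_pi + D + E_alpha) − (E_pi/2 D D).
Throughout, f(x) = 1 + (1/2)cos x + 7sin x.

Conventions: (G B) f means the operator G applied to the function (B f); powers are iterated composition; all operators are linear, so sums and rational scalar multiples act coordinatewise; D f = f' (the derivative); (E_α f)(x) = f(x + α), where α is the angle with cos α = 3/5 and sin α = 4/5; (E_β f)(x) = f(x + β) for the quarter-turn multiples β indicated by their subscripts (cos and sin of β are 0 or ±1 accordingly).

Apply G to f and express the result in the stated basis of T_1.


D f = 7cos x - (1/2)sin x
D D f = -(1/2)cos x - 7sin x
E_pi D^2 f = (1/2)cos x + 7sin x
E_pi f = 1 - (1/2)cos x - 7sin x
D f = 7cos x - (1/2)sin x
E_alpha f = 1 + (59/10)cos x + (19/5)sin x
(E_pi + D + E_alpha) f = 2 + (62/5)cos x - (37/10)sin x
D f = 7cos x - (1/2)sin x
D D f = -(1/2)cos x - 7sin x
E_pi/2 D D f = -7cos x + (1/2)sin x
(-(E_pi/2 D D)) f = 7cos x - (1/2)sin x
(E_pi D^2 + (E_pi + D + E_alpha) − (E_pi/2 D D)) f = 2 + (199/10)cos x + (14/5)sin x

the image equals g(x) = 2 + (199/10)cos x + (14/5)sin x


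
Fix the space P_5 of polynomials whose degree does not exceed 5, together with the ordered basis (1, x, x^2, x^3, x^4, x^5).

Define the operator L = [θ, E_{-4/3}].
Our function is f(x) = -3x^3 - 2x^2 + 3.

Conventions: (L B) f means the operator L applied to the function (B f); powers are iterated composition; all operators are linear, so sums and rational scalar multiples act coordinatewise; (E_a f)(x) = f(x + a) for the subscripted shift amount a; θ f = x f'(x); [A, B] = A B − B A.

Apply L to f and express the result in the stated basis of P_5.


the image equals g(x) = -12x^2 + (80/3)x - 128/9

E_{-4/3} f = -3x^3 + 10x^2 - (32/3)x + 59/9
θ E_{-4/3} f = -9x^3 + 20x^2 - (32/3)x
θ f = -9x^3 - 4x^2
E_{-4/3} θ f = -9x^3 + 32x^2 - (112/3)x + 128/9
[θ, E_{-4/3}] f = -12x^2 + (80/3)x - 128/9


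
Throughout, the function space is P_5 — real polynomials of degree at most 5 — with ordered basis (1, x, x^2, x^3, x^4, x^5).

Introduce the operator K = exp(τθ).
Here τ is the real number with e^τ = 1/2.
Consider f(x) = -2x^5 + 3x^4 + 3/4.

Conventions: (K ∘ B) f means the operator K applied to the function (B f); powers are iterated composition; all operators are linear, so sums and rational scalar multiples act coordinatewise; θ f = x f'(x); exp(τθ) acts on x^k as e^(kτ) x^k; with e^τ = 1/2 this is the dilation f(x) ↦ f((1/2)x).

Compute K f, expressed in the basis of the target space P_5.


the image equals g(x) = -(1/16)x^5 + (3/16)x^4 + 3/4

exp(τθ) x^k = e^(kτ) x^k; with e^τ = 1/2 this sends x^k to (1/2)^k x^k
x^4 ↦ 1/16 x^4
x^5 ↦ 1/32 x^5
applying this coordinatewise to f: exp(τθ) f = -(1/16)x^5 + (3/16)x^4 + 3/4


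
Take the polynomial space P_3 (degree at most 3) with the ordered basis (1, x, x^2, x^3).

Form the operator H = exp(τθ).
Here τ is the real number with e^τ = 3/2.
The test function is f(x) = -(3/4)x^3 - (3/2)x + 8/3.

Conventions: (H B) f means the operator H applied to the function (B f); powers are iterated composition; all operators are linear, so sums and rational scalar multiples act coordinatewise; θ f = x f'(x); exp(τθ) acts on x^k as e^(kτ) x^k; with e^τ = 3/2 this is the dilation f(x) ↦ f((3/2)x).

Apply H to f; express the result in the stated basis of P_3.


g(x) = -(81/32)x^3 - (9/4)x + 8/3

exp(τθ) x^k = e^(kτ) x^k; with e^τ = 3/2 this sends x^k to (3/2)^k x^k
x ↦ 3/2 x
x^3 ↦ 27/8 x^3
applying this coordinatewise to f: exp(τθ) f = -(81/32)x^3 - (9/4)x + 8/3


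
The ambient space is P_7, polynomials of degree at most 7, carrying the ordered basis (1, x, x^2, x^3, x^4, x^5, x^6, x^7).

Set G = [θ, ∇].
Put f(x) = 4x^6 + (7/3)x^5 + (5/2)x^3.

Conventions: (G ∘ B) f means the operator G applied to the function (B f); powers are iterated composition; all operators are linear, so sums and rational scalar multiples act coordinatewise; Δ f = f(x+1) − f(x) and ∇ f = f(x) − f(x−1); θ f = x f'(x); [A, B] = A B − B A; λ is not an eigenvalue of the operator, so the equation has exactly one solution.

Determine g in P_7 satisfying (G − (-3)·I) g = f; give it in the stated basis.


the image equals g(x) = (4/3)x^6 + (31/9)x^5 - (205/27)x^4 - (905/162)x^3 + (5275/162)x^2 - (1730/243)x - 24013/1458

write g with unknown coordinates in the stated basis and equate coefficients in (G − (-3)·I) g = f
solving from the highest basis element down gives g = (4/3)x^6 + (31/9)x^5 - (205/27)x^4 - (905/162)x^3 + (5275/162)x^2 - (1730/243)x - 24013/1458
check: G g = -8x^5 + (205/9)x^4 + (520/27)x^3 - (5275/54)x^2 + (1730/81)x + 24013/486
so G g − (-3)·g = 4x^6 + (7/3)x^5 + (5/2)x^3 = f ✓


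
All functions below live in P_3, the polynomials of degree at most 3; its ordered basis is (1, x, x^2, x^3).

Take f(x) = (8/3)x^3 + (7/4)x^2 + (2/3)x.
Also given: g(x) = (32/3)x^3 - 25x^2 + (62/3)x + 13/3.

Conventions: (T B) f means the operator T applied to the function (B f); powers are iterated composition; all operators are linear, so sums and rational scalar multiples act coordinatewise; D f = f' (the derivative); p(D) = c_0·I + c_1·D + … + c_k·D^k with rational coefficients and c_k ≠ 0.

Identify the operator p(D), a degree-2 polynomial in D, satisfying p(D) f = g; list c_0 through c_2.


p(D) = 4·I − 4·D + 2·D^2, i.e. c_0 = 4, c_1 = -4, c_2 = 2

D^0 f = (8/3)x^3 + (7/4)x^2 + (2/3)x
D^1 f = 8x^2 + (7/2)x + 2/3
D^2 f = 16x + 7/2
matching coefficients of g against c_0 f + c_1 Df + … from the top degree down determines the c_i
solution: c_0 = 4, c_1 = -4, c_2 = 2


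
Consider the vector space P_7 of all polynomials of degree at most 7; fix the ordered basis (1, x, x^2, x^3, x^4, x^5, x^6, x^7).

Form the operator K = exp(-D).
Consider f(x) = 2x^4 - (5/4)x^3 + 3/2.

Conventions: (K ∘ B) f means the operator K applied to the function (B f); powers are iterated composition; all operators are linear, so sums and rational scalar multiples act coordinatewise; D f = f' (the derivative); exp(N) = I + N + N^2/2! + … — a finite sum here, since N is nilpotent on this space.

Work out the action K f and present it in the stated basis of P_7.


the image equals g(x) = 2x^4 - (37/4)x^3 + (63/4)x^2 - (47/4)x + 19/4

order-1 term: -8x^3 + (15/4)x^2
order-2 term: 12x^2 - (15/4)x
order-3 term: -8x + 5/4
order-4 term: 2
the series for exp(-D) f terminates at order 4
exp(-D) f = 2x^4 - (37/4)x^3 + (63/4)x^2 - (47/4)x + 19/4


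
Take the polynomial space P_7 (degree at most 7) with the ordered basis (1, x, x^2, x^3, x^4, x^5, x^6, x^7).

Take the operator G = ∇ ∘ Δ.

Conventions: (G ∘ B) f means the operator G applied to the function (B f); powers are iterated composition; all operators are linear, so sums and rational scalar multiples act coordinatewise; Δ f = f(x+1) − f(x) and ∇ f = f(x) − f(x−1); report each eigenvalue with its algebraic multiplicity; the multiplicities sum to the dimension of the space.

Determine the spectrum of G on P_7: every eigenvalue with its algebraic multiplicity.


λ = 0 (multiplicity 8)

image of 1: 0
image of x: 0
image of x^2: 2
image of x^3: 6x
image of x^4: 12x^2 + 2
image of x^5: 20x^3 + 10x
image of x^6: 30x^4 + 30x^2 + 2
image of x^7: 42x^5 + 70x^3 + 14x
the matrix is upper triangular; its diagonal is (0, 0, 0, 0, 0, 0, 0, 0)
for a triangular matrix the eigenvalues are the diagonal entries, with algebraic multiplicity their repetition count


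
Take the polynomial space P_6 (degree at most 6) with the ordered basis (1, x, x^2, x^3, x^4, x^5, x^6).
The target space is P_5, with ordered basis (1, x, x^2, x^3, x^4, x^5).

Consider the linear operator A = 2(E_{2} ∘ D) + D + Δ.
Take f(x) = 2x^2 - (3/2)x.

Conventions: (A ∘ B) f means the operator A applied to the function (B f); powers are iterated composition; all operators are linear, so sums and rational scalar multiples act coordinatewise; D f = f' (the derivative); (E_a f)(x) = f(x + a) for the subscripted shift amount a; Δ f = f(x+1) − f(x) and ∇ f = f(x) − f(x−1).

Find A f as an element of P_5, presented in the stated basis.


the image equals g(x) = 16x + 12

D f = 4x - 3/2
E_{2} D f = 4x + 13/2
(2(E_{2} ∘ D)) f = 8x + 13
D f = 4x - 3/2
Δ f = 4x + 1/2
(2(E_{2} ∘ D) + D + Δ) f = 16x + 12
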